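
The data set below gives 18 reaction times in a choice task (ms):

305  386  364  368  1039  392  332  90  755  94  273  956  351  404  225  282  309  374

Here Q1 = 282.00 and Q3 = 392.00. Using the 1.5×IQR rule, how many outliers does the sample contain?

5

IQR = 110.00; fences at 282.00 − 165.00 = 117.00 and 392.00 + 165.00 = 557.00.
Outside the cutoffs: 90, 94, 755, 956, 1039.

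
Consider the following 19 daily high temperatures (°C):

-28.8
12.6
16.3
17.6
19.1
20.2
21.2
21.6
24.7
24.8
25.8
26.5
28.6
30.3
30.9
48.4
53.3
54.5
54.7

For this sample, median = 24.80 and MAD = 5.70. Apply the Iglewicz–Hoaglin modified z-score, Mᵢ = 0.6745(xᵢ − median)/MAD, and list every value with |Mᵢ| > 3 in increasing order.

-28.8, 53.3, 54.5, 54.7

|Mᵢ| > 3 ⇔ |xᵢ − 24.80| > 3·5.70/0.6745 = 25.35.
So outliers lie outside [-0.55, 50.15].
-28.8: M = -6.34 → outlier.
53.3: M = 3.37 → outlier.
54.5: M = 3.51 → outlier.
54.7: M = 3.54 → outlier.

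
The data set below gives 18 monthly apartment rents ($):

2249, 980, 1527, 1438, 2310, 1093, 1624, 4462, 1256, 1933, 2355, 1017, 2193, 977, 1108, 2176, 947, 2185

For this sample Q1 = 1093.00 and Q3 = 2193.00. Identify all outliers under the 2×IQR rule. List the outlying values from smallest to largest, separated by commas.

4462

IQR = Q3 − Q1 = 2193.00 − 1093.00 = 1100.00.
Lower fence = Q1 − 2·IQR = 1093.00 − 2200.00 = -1107.00.
Upper fence = Q3 + 2·IQR = 2193.00 + 2200.00 = 4393.00.
4462 > 4393.00 → outlier.
All remaining values lie within [-1107.00, 4393.00].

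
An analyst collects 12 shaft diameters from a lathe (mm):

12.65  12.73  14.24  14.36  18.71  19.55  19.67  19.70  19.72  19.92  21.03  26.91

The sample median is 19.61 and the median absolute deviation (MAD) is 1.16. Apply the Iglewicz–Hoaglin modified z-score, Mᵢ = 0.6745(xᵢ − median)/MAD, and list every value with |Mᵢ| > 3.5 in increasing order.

|Mᵢ| > 3.5 ⇔ |xᵢ − 19.61| > 3.5·1.16/0.6745 = 6.02.
So outliers lie outside [13.59, 25.63].
12.65: M = -4.05 → outlier.
12.73: M = -4.00 → outlier.
26.91: M = 4.24 → outlier.

12.65, 12.73, 26.91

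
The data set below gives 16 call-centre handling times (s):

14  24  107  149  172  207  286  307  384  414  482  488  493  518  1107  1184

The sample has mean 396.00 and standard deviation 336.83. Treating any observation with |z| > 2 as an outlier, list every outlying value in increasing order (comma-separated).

1107, 1184

Cutoffs at x̄ ± 2s: 396.00 ± 2·336.83 = [-277.66, 1069.66].
1107: z = 2.11, |z| > 2 → outlier.
1184: z = 2.34, |z| > 2 → outlier.
Every other value lies within [-277.66, 1069.66].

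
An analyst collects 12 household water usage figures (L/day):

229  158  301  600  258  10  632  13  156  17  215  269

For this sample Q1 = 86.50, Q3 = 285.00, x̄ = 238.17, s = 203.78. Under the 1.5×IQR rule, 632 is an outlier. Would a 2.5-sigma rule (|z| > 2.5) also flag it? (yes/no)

z = (632 − 238.17) / 203.78 = 1.93.
|z| = 1.93 ≤ 2.5.

no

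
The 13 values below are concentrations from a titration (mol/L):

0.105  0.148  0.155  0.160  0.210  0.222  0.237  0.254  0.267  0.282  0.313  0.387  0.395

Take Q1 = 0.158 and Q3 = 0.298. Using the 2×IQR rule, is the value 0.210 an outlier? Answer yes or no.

no

IQR = Q3 − Q1 = 0.298 − 0.158 = 0.140.
Lower fence = Q1 − 2·IQR = 0.158 − 0.280 = -0.122.
Upper fence = Q3 + 2·IQR = 0.298 + 0.280 = 0.578.
0.210 lies within [-0.122, 0.578].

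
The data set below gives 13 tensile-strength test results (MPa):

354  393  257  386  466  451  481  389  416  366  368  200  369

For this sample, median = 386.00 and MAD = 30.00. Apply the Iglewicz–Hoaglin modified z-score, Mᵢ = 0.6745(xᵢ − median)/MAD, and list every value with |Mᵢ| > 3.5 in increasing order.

200

|Mᵢ| > 3.5 ⇔ |xᵢ − 386.00| > 3.5·30.00/0.6745 = 155.67.
So outliers lie outside [230.33, 541.67].
200: M = -4.18 → outlier.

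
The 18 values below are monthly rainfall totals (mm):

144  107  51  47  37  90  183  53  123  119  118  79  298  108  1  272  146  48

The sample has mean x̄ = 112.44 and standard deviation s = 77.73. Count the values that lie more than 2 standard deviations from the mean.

Cutoffs: x̄ ± 2s = [-43.02, 267.90].
Outside the cutoffs: 272, 298.

2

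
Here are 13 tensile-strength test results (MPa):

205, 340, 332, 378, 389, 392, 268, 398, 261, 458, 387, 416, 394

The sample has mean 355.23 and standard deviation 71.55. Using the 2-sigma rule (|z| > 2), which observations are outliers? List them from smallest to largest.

Cutoffs at x̄ ± 2s: 355.23 ± 2·71.55 = [212.13, 498.33].
205: z = -2.10, |z| > 2 → outlier.
Every other value lies within [212.13, 498.33].

205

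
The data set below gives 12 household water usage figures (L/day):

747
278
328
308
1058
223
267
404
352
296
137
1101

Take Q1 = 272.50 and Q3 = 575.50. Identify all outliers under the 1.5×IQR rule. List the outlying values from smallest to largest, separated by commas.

IQR = Q3 − Q1 = 575.50 − 272.50 = 303.00.
Lower fence = Q1 − 1.5·IQR = 272.50 − 454.50 = -182.00.
Upper fence = Q3 + 1.5·IQR = 575.50 + 454.50 = 1030.00.
1058 > 1030.00 → outlier.
1101 > 1030.00 → outlier.
All remaining values lie within [-182.00, 1030.00].

1058, 1101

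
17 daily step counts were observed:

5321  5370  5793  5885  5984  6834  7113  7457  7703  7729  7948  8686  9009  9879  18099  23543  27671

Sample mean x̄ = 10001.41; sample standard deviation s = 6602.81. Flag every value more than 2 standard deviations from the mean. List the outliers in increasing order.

23543, 27671

Cutoffs at x̄ ± 2s: 10001.41 ± 2·6602.81 = [-3204.21, 23207.03].
23543: z = 2.05, |z| > 2 → outlier.
27671: z = 2.68, |z| > 2 → outlier.
Every other value lies within [-3204.21, 23207.03].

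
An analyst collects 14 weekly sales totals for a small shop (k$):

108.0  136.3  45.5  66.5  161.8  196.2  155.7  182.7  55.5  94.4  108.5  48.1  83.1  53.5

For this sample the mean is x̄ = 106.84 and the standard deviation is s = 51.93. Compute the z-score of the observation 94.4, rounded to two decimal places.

z = (94.4 − 106.84) / 51.93 = -0.24.

-0.24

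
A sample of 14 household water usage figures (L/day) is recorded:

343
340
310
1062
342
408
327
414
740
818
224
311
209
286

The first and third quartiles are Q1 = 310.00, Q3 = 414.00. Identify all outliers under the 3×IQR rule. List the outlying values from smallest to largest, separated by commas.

740, 818, 1062

IQR = Q3 − Q1 = 414.00 − 310.00 = 104.00.
Lower fence = Q1 − 3·IQR = 310.00 − 312.00 = -2.00.
Upper fence = Q3 + 3·IQR = 414.00 + 312.00 = 726.00.
740 > 726.00 → outlier.
818 > 726.00 → outlier.
1062 > 726.00 → outlier.
All remaining values lie within [-2.00, 726.00].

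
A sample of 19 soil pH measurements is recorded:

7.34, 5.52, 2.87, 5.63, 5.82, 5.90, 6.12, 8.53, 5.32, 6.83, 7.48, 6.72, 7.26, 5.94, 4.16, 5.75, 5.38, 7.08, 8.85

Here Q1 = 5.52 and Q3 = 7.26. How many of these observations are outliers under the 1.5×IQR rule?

IQR = 1.74; fences at 5.52 − 2.61 = 2.91 and 7.26 + 2.61 = 9.87.
Outside the cutoffs: 2.87.

1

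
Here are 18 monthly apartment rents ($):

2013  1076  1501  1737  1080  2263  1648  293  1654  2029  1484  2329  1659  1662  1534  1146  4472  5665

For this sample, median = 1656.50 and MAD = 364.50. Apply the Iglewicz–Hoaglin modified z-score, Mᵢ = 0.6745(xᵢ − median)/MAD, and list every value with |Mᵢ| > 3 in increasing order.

4472, 5665

|Mᵢ| > 3 ⇔ |xᵢ − 1656.50| > 3·364.50/0.6745 = 1621.20.
So outliers lie outside [35.30, 3277.70].
4472: M = 5.21 → outlier.
5665: M = 7.42 → outlier.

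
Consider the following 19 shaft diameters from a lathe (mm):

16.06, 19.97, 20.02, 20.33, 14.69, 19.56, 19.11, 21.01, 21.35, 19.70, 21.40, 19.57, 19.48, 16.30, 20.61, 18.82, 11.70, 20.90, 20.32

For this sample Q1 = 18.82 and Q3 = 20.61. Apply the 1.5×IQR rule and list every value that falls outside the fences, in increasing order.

11.70, 14.69, 16.06

IQR = Q3 − Q1 = 20.61 − 18.82 = 1.79.
Lower fence = Q1 − 1.5·IQR = 18.82 − 2.685 = 16.135.
Upper fence = Q3 + 1.5·IQR = 20.61 + 2.685 = 23.295.
11.70 < 16.135 → outlier.
14.69 < 16.135 → outlier.
16.06 < 16.135 → outlier.
All remaining values lie within [16.135, 23.295].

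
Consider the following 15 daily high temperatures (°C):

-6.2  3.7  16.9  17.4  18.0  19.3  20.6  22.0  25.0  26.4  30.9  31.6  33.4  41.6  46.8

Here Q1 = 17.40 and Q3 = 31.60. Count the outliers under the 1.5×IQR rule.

1

IQR = 14.20; fences at 17.40 − 21.30 = -3.90 and 31.60 + 21.30 = 52.90.
Outside the cutoffs: -6.2.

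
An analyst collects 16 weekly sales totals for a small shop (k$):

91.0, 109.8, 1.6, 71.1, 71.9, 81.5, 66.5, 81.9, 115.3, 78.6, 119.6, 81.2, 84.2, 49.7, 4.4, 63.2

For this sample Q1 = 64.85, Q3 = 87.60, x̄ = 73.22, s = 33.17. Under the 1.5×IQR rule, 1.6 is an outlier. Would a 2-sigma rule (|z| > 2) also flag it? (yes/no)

yes

z = (1.6 − 73.22) / 33.17 = -2.16.
|z| = 2.16 > 2.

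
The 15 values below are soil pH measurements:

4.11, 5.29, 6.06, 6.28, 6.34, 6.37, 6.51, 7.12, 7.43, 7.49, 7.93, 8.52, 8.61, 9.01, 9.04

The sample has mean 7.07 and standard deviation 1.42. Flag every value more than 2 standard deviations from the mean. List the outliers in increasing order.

4.11

Cutoffs at x̄ ± 2s: 7.07 ± 2·1.42 = [4.23, 9.91].
4.11: z = -2.08, |z| > 2 → outlier.
Every other value lies within [4.23, 9.91].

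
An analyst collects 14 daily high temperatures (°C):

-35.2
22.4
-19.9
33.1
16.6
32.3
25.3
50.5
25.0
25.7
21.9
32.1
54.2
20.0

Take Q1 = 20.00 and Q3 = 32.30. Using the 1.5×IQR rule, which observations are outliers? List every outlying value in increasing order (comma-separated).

-35.2, -19.9, 54.2

IQR = Q3 − Q1 = 32.30 − 20.00 = 12.30.
Lower fence = Q1 − 1.5·IQR = 20.00 − 18.45 = 1.55.
Upper fence = Q3 + 1.5·IQR = 32.30 + 18.45 = 50.75.
-35.2 < 1.55 → outlier.
-19.9 < 1.55 → outlier.
54.2 > 50.75 → outlier.
All remaining values lie within [1.55, 50.75].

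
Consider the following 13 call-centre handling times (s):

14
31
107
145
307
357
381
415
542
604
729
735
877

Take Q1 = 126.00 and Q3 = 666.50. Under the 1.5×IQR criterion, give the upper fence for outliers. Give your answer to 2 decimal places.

IQR = Q3 − Q1 = 666.50 − 126.00 = 540.50.
Lower fence = Q1 − 1.5·IQR = 126.00 − 810.75 = -684.75.
Upper fence = Q3 + 1.5·IQR = 666.50 + 810.75 = 1477.25.

1477.25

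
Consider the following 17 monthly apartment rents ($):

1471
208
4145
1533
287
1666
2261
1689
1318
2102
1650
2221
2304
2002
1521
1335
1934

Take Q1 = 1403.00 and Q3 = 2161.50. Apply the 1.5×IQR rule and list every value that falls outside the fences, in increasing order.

IQR = Q3 − Q1 = 2161.50 − 1403.00 = 758.50.
Lower fence = Q1 − 1.5·IQR = 1403.00 − 1137.75 = 265.25.
Upper fence = Q3 + 1.5·IQR = 2161.50 + 1137.75 = 3299.25.
208 < 265.25 → outlier.
4145 > 3299.25 → outlier.
All remaining values lie within [265.25, 3299.25].

208, 4145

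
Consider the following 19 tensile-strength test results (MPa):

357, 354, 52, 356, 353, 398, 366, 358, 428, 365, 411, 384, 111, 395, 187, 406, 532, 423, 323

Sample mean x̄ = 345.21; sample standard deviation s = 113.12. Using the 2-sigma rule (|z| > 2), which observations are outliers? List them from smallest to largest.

Cutoffs at x̄ ± 2s: 345.21 ± 2·113.12 = [118.97, 571.45].
52: z = -2.59, |z| > 2 → outlier.
111: z = -2.07, |z| > 2 → outlier.
Every other value lies within [118.97, 571.45].

52, 111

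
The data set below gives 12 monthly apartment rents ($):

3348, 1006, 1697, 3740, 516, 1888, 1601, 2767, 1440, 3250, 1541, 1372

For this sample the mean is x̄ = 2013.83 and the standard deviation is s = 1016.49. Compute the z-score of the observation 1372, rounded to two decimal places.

-0.63

z = (1372 − 2013.83) / 1016.49 = -0.63.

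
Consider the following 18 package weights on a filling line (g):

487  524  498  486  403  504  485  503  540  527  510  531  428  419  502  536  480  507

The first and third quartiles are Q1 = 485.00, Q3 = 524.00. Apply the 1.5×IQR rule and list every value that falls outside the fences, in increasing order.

IQR = Q3 − Q1 = 524.00 − 485.00 = 39.00.
Lower fence = Q1 − 1.5·IQR = 485.00 − 58.50 = 426.50.
Upper fence = Q3 + 1.5·IQR = 524.00 + 58.50 = 582.50.
403 < 426.50 → outlier.
419 < 426.50 → outlier.
All remaining values lie within [426.50, 582.50].

403, 419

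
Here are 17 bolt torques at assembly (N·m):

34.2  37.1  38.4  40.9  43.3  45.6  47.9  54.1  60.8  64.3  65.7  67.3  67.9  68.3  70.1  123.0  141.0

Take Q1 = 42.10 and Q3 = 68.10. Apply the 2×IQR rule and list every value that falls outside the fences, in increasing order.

IQR = Q3 − Q1 = 68.10 − 42.10 = 26.00.
Lower fence = Q1 − 2·IQR = 42.10 − 52.00 = -9.90.
Upper fence = Q3 + 2·IQR = 68.10 + 52.00 = 120.10.
123.0 > 120.10 → outlier.
141.0 > 120.10 → outlier.
All remaining values lie within [-9.90, 120.10].

123.0, 141.0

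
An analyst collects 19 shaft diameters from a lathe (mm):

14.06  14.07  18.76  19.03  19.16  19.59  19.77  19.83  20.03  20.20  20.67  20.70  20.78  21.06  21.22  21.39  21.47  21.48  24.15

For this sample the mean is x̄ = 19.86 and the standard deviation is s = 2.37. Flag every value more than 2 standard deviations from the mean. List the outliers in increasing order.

14.06, 14.07

Cutoffs at x̄ ± 2s: 19.86 ± 2·2.37 = [15.12, 24.60].
14.06: z = -2.45, |z| > 2 → outlier.
14.07: z = -2.44, |z| > 2 → outlier.
Every other value lies within [15.12, 24.60].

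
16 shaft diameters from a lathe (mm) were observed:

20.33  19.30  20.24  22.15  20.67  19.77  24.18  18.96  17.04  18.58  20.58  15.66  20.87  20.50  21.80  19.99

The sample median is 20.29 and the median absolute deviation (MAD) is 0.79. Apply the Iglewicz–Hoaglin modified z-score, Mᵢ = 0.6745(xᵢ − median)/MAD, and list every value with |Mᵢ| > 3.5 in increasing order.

15.66

|Mᵢ| > 3.5 ⇔ |xᵢ − 20.29| > 3.5·0.79/0.6745 = 4.10.
So outliers lie outside [16.19, 24.39].
15.66: M = -3.95 → outlier.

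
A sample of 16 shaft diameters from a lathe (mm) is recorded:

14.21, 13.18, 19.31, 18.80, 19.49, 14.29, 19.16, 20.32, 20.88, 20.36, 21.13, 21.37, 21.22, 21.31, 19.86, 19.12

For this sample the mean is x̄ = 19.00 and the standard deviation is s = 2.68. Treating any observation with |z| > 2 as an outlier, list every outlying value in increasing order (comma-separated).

13.18

Cutoffs at x̄ ± 2s: 19.00 ± 2·2.68 = [13.64, 24.36].
13.18: z = -2.17, |z| > 2 → outlier.
Every other value lies within [13.64, 24.36].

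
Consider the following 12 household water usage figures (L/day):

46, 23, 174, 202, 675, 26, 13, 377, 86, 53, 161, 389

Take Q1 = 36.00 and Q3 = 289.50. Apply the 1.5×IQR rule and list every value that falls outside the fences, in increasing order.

IQR = Q3 − Q1 = 289.50 − 36.00 = 253.50.
Lower fence = Q1 − 1.5·IQR = 36.00 − 380.25 = -344.25.
Upper fence = Q3 + 1.5·IQR = 289.50 + 380.25 = 669.75.
675 > 669.75 → outlier.
All remaining values lie within [-344.25, 669.75].

675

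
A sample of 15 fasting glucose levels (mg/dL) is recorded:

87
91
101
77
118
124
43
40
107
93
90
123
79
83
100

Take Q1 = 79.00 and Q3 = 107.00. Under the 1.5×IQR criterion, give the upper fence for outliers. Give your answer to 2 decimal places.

149.00

IQR = Q3 − Q1 = 107.00 − 79.00 = 28.00.
Lower fence = Q1 − 1.5·IQR = 79.00 − 42.00 = 37.00.
Upper fence = Q3 + 1.5·IQR = 107.00 + 42.00 = 149.00.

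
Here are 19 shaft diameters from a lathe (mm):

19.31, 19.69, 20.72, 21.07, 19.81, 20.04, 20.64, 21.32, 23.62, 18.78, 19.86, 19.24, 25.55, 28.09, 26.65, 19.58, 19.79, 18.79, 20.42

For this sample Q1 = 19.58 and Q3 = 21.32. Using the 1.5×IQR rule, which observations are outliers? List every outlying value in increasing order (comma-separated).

IQR = Q3 − Q1 = 21.32 − 19.58 = 1.74.
Lower fence = Q1 − 1.5·IQR = 19.58 − 2.61 = 16.97.
Upper fence = Q3 + 1.5·IQR = 21.32 + 2.61 = 23.93.
25.55 > 23.93 → outlier.
26.65 > 23.93 → outlier.
28.09 > 23.93 → outlier.
All remaining values lie within [16.97, 23.93].

25.55, 26.65, 28.09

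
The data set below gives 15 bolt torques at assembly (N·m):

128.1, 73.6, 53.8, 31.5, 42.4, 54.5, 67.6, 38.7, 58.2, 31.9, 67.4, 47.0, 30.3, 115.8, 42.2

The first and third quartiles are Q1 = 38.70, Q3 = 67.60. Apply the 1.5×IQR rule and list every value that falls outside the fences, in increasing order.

IQR = Q3 − Q1 = 67.60 − 38.70 = 28.90.
Lower fence = Q1 − 1.5·IQR = 38.70 − 43.35 = -4.65.
Upper fence = Q3 + 1.5·IQR = 67.60 + 43.35 = 110.95.
115.8 > 110.95 → outlier.
128.1 > 110.95 → outlier.
All remaining values lie within [-4.65, 110.95].

115.8, 128.1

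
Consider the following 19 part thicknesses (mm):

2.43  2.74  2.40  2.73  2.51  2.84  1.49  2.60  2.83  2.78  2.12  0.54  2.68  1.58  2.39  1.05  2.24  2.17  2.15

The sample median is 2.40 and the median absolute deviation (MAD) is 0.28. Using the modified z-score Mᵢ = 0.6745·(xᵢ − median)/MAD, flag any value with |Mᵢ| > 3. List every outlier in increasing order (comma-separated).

0.54, 1.05

|Mᵢ| > 3 ⇔ |xᵢ − 2.40| > 3·0.28/0.6745 = 1.25.
So outliers lie outside [1.15, 3.65].
0.54: M = -4.48 → outlier.
1.05: M = -3.25 → outlier.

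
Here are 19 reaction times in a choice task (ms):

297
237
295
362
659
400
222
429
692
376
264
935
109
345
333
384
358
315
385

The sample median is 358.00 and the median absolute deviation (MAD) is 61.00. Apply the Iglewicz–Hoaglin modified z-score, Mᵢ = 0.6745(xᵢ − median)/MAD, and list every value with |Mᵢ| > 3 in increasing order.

|Mᵢ| > 3 ⇔ |xᵢ − 358.00| > 3·61.00/0.6745 = 271.31.
So outliers lie outside [86.69, 629.31].
659: M = 3.33 → outlier.
692: M = 3.69 → outlier.
935: M = 6.38 → outlier.

659, 692, 935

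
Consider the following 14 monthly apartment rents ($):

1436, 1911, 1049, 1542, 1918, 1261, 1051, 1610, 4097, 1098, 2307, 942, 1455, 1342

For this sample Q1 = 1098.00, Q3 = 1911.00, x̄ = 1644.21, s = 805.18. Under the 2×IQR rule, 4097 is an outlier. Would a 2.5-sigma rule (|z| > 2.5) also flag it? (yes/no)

z = (4097 − 1644.21) / 805.18 = 3.05.
|z| = 3.05 > 2.5.

yes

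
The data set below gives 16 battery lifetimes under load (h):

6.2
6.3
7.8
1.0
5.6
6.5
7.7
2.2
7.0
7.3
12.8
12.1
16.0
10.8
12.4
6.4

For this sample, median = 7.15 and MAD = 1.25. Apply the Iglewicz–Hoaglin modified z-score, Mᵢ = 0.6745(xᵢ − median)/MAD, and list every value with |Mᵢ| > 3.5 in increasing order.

16.0

|Mᵢ| > 3.5 ⇔ |xᵢ − 7.15| > 3.5·1.25/0.6745 = 6.49.
So outliers lie outside [0.66, 13.64].
16.0: M = 4.78 → outlier.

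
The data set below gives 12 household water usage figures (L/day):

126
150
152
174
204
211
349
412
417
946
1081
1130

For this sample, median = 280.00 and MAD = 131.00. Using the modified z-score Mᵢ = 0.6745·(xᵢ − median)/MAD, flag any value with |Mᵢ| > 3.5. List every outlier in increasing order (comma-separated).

1081, 1130

|Mᵢ| > 3.5 ⇔ |xᵢ − 280.00| > 3.5·131.00/0.6745 = 679.76.
So outliers lie outside [-399.76, 959.76].
1081: M = 4.12 → outlier.
1130: M = 4.38 → outlier.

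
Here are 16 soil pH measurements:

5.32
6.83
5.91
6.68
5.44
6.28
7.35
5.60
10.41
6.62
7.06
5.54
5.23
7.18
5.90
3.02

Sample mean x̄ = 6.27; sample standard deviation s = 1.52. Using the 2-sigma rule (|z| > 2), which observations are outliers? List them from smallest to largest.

3.02, 10.41

Cutoffs at x̄ ± 2s: 6.27 ± 2·1.52 = [3.23, 9.31].
3.02: z = -2.14, |z| > 2 → outlier.
10.41: z = 2.72, |z| > 2 → outlier.
Every other value lies within [3.23, 9.31].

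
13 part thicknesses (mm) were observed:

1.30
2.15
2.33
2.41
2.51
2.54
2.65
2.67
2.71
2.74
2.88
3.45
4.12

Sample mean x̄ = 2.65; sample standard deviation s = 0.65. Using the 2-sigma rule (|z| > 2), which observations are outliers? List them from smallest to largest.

1.30, 4.12

Cutoffs at x̄ ± 2s: 2.65 ± 2·0.65 = [1.35, 3.95].
1.30: z = -2.08, |z| > 2 → outlier.
4.12: z = 2.26, |z| > 2 → outlier.
Every other value lies within [1.35, 3.95].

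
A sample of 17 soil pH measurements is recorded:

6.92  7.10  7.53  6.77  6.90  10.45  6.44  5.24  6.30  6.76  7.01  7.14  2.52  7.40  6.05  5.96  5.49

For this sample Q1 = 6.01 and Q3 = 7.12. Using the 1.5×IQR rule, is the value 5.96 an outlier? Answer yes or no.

no

IQR = Q3 − Q1 = 7.12 − 6.01 = 1.11.
Lower fence = Q1 − 1.5·IQR = 6.01 − 1.665 = 4.345.
Upper fence = Q3 + 1.5·IQR = 7.12 + 1.665 = 8.785.
5.96 lies within [4.345, 8.785].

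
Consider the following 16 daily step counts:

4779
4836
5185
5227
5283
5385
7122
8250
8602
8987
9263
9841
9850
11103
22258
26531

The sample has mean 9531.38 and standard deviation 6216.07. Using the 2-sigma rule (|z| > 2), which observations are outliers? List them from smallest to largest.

Cutoffs at x̄ ± 2s: 9531.38 ± 2·6216.07 = [-2900.76, 21963.52].
22258: z = 2.05, |z| > 2 → outlier.
26531: z = 2.73, |z| > 2 → outlier.
Every other value lies within [-2900.76, 21963.52].

22258, 26531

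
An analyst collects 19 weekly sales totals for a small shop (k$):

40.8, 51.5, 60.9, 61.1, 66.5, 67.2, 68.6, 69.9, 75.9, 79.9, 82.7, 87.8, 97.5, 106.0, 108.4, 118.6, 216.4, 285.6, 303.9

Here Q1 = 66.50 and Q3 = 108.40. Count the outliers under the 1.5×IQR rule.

IQR = 41.90; fences at 66.50 − 62.85 = 3.65 and 108.40 + 62.85 = 171.25.
Outside the cutoffs: 216.4, 285.6, 303.9.

3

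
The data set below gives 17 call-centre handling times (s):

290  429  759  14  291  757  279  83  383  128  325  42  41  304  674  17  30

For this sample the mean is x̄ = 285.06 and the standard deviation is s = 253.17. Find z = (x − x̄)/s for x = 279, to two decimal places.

z = (279 − 285.06) / 253.17 = -0.02.

-0.02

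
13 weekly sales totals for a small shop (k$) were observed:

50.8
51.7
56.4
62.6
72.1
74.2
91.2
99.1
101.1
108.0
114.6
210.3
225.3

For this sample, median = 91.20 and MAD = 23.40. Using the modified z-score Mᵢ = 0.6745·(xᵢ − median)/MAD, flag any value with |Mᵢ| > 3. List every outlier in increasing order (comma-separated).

|Mᵢ| > 3 ⇔ |xᵢ − 91.20| > 3·23.40/0.6745 = 104.08.
So outliers lie outside [-12.88, 195.28].
210.3: M = 3.43 → outlier.
225.3: M = 3.87 → outlier.

210.3, 225.3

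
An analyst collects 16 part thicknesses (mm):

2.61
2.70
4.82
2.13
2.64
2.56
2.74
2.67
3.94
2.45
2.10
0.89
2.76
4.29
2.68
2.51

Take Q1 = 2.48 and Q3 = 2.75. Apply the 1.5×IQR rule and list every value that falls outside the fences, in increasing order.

IQR = Q3 − Q1 = 2.75 − 2.48 = 0.27.
Lower fence = Q1 − 1.5·IQR = 2.48 − 0.405 = 2.075.
Upper fence = Q3 + 1.5·IQR = 2.75 + 0.405 = 3.155.
0.89 < 2.075 → outlier.
3.94 > 3.155 → outlier.
4.29 > 3.155 → outlier.
4.82 > 3.155 → outlier.
All remaining values lie within [2.075, 3.155].

0.89, 3.94, 4.29, 4.82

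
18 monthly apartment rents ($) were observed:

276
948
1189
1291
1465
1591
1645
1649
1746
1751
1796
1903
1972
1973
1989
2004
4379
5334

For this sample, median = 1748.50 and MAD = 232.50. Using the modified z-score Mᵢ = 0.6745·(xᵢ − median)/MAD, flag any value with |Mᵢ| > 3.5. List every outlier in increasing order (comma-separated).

|Mᵢ| > 3.5 ⇔ |xᵢ − 1748.50| > 3.5·232.50/0.6745 = 1206.45.
So outliers lie outside [542.05, 2954.95].
276: M = -4.27 → outlier.
4379: M = 7.63 → outlier.
5334: M = 10.40 → outlier.

276, 4379, 5334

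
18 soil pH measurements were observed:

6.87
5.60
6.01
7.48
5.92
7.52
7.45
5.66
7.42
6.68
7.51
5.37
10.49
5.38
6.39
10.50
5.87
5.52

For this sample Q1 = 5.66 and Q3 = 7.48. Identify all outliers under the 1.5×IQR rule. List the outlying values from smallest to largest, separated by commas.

IQR = Q3 − Q1 = 7.48 − 5.66 = 1.82.
Lower fence = Q1 − 1.5·IQR = 5.66 − 2.73 = 2.93.
Upper fence = Q3 + 1.5·IQR = 7.48 + 2.73 = 10.21.
10.49 > 10.21 → outlier.
10.50 > 10.21 → outlier.
All remaining values lie within [2.93, 10.21].

10.49, 10.50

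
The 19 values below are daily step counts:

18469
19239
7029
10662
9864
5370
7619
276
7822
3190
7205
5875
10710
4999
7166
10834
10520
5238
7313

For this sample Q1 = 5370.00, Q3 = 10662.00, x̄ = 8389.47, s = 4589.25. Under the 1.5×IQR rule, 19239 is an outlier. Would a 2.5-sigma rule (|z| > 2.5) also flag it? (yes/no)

z = (19239 − 8389.47) / 4589.25 = 2.36.
|z| = 2.36 ≤ 2.5.

no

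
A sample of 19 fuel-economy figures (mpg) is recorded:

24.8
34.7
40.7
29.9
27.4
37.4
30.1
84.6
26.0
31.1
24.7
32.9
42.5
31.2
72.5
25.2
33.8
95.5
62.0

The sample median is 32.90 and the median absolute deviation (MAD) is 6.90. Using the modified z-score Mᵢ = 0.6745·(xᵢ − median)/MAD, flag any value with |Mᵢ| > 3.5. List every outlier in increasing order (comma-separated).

72.5, 84.6, 95.5

|Mᵢ| > 3.5 ⇔ |xᵢ − 32.90| > 3.5·6.90/0.6745 = 35.80.
So outliers lie outside [-2.90, 68.70].
72.5: M = 3.87 → outlier.
84.6: M = 5.05 → outlier.
95.5: M = 6.12 → outlier.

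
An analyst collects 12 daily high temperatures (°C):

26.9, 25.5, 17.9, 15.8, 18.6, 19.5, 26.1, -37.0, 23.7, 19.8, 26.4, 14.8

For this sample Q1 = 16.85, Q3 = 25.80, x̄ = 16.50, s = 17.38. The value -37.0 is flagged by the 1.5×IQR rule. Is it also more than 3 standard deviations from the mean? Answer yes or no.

z = (-37.0 − 16.50) / 17.38 = -3.08.
|z| = 3.08 > 3.

yes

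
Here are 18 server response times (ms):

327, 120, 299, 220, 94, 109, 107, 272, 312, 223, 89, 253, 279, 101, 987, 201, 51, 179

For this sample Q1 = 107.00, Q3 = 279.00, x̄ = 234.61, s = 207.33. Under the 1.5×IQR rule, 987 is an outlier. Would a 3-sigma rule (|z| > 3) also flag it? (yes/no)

yes

z = (987 − 234.61) / 207.33 = 3.63.
|z| = 3.63 > 3.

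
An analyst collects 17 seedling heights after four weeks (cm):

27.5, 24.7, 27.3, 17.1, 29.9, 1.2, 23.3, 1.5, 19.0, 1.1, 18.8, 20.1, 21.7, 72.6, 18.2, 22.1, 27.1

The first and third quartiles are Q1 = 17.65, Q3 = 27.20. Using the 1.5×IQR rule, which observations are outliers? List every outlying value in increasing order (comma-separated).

1.1, 1.2, 1.5, 72.6

IQR = Q3 − Q1 = 27.20 − 17.65 = 9.55.
Lower fence = Q1 − 1.5·IQR = 17.65 − 14.325 = 3.325.
Upper fence = Q3 + 1.5·IQR = 27.20 + 14.325 = 41.525.
1.1 < 3.325 → outlier.
1.2 < 3.325 → outlier.
1.5 < 3.325 → outlier.
72.6 > 41.525 → outlier.
All remaining values lie within [3.325, 41.525].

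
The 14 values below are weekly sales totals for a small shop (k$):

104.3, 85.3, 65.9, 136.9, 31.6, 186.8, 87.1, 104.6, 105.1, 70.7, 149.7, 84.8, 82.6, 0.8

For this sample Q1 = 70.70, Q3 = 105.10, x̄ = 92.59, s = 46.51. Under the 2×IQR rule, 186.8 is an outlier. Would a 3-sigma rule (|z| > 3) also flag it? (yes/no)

z = (186.8 − 92.59) / 46.51 = 2.03.
|z| = 2.03 ≤ 3.

no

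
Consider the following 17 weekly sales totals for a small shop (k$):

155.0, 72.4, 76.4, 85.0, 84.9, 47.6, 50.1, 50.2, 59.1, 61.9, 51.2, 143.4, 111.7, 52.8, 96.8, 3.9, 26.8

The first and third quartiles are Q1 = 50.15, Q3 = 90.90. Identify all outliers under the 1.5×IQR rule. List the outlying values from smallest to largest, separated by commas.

155.0

IQR = Q3 − Q1 = 90.90 − 50.15 = 40.75.
Lower fence = Q1 − 1.5·IQR = 50.15 − 61.125 = -10.975.
Upper fence = Q3 + 1.5·IQR = 90.90 + 61.125 = 152.025.
155.0 > 152.025 → outlier.
All remaining values lie within [-10.975, 152.025].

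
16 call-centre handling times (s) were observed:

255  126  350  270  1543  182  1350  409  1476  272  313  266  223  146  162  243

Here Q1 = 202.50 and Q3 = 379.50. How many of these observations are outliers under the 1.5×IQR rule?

3

IQR = 177.00; fences at 202.50 − 265.50 = -63.00 and 379.50 + 265.50 = 645.00.
Outside the cutoffs: 1350, 1476, 1543.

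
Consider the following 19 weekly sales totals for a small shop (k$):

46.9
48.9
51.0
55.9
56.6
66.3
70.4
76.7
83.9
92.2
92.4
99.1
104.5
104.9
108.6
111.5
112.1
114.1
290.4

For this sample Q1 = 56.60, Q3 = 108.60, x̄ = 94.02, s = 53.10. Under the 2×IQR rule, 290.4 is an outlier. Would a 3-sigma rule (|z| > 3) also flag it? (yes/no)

z = (290.4 − 94.02) / 53.10 = 3.70.
|z| = 3.70 > 3.

yes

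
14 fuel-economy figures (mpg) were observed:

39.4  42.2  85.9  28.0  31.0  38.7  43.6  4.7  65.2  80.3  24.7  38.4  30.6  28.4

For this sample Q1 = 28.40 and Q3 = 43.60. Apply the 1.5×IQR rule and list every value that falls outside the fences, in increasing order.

4.7, 80.3, 85.9

IQR = Q3 − Q1 = 43.60 − 28.40 = 15.20.
Lower fence = Q1 − 1.5·IQR = 28.40 − 22.80 = 5.60.
Upper fence = Q3 + 1.5·IQR = 43.60 + 22.80 = 66.40.
4.7 < 5.60 → outlier.
80.3 > 66.40 → outlier.
85.9 > 66.40 → outlier.
All remaining values lie within [5.60, 66.40].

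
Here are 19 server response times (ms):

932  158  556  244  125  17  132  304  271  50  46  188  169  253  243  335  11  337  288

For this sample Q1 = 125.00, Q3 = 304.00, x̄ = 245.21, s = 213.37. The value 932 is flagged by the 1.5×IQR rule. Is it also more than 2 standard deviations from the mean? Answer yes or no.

yes

z = (932 − 245.21) / 213.37 = 3.22.
|z| = 3.22 > 2.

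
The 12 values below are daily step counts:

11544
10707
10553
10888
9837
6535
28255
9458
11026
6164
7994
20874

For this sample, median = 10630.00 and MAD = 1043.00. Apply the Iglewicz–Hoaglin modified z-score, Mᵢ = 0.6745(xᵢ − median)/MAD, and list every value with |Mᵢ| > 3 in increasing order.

|Mᵢ| > 3 ⇔ |xᵢ − 10630.00| > 3·1043.00/0.6745 = 4638.99.
So outliers lie outside [5991.01, 15268.99].
20874: M = 6.62 → outlier.
28255: M = 11.40 → outlier.

20874, 28255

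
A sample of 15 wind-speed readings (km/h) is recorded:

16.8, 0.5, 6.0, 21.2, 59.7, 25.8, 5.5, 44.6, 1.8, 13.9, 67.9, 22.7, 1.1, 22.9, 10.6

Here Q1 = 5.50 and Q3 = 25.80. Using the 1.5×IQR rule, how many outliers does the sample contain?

IQR = 20.30; fences at 5.50 − 30.45 = -24.95 and 25.80 + 30.45 = 56.25.
Outside the cutoffs: 59.7, 67.9.

2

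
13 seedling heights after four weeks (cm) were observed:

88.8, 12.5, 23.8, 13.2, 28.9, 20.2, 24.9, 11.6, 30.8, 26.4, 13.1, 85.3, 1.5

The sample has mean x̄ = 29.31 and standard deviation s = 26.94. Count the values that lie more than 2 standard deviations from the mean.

Cutoffs: x̄ ± 2s = [-24.57, 83.19].
Outside the cutoffs: 85.3, 88.8.

2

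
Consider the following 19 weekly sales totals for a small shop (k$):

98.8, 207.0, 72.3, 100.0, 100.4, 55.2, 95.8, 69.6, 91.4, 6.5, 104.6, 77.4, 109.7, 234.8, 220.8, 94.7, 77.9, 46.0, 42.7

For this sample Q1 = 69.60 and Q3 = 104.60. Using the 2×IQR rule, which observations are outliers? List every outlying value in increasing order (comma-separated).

IQR = Q3 − Q1 = 104.60 − 69.60 = 35.00.
Lower fence = Q1 − 2·IQR = 69.60 − 70.00 = -0.40.
Upper fence = Q3 + 2·IQR = 104.60 + 70.00 = 174.60.
207.0 > 174.60 → outlier.
220.8 > 174.60 → outlier.
234.8 > 174.60 → outlier.
All remaining values lie within [-0.40, 174.60].

207.0, 220.8, 234.8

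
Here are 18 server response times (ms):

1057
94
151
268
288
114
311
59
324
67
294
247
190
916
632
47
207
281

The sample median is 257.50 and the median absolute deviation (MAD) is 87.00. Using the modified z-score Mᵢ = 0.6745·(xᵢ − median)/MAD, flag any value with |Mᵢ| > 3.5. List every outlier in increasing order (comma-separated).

916, 1057

|Mᵢ| > 3.5 ⇔ |xᵢ − 257.50| > 3.5·87.00/0.6745 = 451.45.
So outliers lie outside [-193.95, 708.95].
916: M = 5.11 → outlier.
1057: M = 6.20 → outlier.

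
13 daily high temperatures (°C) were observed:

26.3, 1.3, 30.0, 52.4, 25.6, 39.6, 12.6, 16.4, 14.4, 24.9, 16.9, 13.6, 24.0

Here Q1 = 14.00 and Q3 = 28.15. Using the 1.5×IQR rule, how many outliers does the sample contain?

IQR = 14.15; fences at 14.00 − 21.225 = -7.225 and 28.15 + 21.225 = 49.375.
Outside the cutoffs: 52.4.

1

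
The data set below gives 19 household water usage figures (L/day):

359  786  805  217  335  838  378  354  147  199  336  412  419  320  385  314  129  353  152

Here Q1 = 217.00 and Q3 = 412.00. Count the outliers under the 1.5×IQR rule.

IQR = 195.00; fences at 217.00 − 292.50 = -75.50 and 412.00 + 292.50 = 704.50.
Outside the cutoffs: 786, 805, 838.

3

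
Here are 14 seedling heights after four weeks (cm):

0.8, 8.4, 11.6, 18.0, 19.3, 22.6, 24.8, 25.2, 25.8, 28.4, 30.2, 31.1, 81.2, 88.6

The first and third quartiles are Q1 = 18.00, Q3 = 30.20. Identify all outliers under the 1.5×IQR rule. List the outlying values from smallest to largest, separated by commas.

IQR = Q3 − Q1 = 30.20 − 18.00 = 12.20.
Lower fence = Q1 − 1.5·IQR = 18.00 − 18.30 = -0.30.
Upper fence = Q3 + 1.5·IQR = 30.20 + 18.30 = 48.50.
81.2 > 48.50 → outlier.
88.6 > 48.50 → outlier.
All remaining values lie within [-0.30, 48.50].

81.2, 88.6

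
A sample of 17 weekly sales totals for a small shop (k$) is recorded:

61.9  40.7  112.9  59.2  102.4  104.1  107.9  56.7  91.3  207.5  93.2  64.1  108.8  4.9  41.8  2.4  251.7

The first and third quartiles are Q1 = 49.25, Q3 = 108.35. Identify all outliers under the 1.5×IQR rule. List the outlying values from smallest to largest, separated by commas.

IQR = Q3 − Q1 = 108.35 − 49.25 = 59.10.
Lower fence = Q1 − 1.5·IQR = 49.25 − 88.65 = -39.40.
Upper fence = Q3 + 1.5·IQR = 108.35 + 88.65 = 197.00.
207.5 > 197.00 → outlier.
251.7 > 197.00 → outlier.
All remaining values lie within [-39.40, 197.00].

207.5, 251.7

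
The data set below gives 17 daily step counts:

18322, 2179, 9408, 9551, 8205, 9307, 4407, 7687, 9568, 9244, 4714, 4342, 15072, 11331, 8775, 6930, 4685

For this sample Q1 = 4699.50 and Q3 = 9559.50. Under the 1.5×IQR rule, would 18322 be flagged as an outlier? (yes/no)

yes

IQR = Q3 − Q1 = 9559.50 − 4699.50 = 4860.00.
Lower fence = Q1 − 1.5·IQR = 4699.50 − 7290.00 = -2590.50.
Upper fence = Q3 + 1.5·IQR = 9559.50 + 7290.00 = 16849.50.
18322 lies above the upper fence.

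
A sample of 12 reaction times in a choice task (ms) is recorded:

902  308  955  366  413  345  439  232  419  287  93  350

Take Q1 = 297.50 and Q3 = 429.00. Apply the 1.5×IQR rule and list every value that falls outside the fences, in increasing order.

93, 902, 955

IQR = Q3 − Q1 = 429.00 − 297.50 = 131.50.
Lower fence = Q1 − 1.5·IQR = 297.50 − 197.25 = 100.25.
Upper fence = Q3 + 1.5·IQR = 429.00 + 197.25 = 626.25.
93 < 100.25 → outlier.
902 > 626.25 → outlier.
955 > 626.25 → outlier.
All remaining values lie within [100.25, 626.25].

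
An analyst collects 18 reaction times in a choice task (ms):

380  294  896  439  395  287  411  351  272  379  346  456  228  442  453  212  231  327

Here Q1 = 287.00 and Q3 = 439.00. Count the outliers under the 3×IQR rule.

IQR = 152.00; fences at 287.00 − 456.00 = -169.00 and 439.00 + 456.00 = 895.00.
Outside the cutoffs: 896.

1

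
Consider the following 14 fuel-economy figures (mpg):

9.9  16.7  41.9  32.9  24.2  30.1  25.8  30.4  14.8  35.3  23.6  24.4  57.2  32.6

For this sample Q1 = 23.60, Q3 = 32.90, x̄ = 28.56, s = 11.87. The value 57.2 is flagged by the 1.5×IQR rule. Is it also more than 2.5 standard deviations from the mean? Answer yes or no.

z = (57.2 − 28.56) / 11.87 = 2.41.
|z| = 2.41 ≤ 2.5.

no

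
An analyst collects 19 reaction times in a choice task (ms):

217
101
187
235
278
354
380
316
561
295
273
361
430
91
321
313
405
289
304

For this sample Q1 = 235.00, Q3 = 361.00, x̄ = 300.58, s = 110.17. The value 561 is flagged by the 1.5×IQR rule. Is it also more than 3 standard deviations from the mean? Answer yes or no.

z = (561 − 300.58) / 110.17 = 2.36.
|z| = 2.36 ≤ 3.

no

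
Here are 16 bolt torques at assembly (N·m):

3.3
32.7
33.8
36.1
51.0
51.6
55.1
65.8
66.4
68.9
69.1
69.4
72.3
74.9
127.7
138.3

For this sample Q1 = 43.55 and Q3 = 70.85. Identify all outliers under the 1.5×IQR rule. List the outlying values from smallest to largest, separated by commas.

IQR = Q3 − Q1 = 70.85 − 43.55 = 27.30.
Lower fence = Q1 − 1.5·IQR = 43.55 − 40.95 = 2.60.
Upper fence = Q3 + 1.5·IQR = 70.85 + 40.95 = 111.80.
127.7 > 111.80 → outlier.
138.3 > 111.80 → outlier.
All remaining values lie within [2.60, 111.80].

127.7, 138.3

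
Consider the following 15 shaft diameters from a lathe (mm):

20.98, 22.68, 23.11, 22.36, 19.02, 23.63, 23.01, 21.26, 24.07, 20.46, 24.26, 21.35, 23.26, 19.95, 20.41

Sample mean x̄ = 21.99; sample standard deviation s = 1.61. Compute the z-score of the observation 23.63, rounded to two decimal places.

1.02

z = (23.63 − 21.99) / 1.61 = 1.02.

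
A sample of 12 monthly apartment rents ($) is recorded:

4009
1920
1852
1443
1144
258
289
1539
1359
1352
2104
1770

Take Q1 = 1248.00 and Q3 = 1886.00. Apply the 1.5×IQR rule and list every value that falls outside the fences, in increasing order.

IQR = Q3 − Q1 = 1886.00 − 1248.00 = 638.00.
Lower fence = Q1 − 1.5·IQR = 1248.00 − 957.00 = 291.00.
Upper fence = Q3 + 1.5·IQR = 1886.00 + 957.00 = 2843.00.
258 < 291.00 → outlier.
289 < 291.00 → outlier.
4009 > 2843.00 → outlier.
All remaining values lie within [291.00, 2843.00].

258, 289, 4009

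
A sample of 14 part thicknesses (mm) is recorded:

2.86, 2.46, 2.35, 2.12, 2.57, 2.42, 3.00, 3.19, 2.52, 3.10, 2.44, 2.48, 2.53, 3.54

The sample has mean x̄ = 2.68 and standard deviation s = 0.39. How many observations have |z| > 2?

Cutoffs: x̄ ± 2s = [1.90, 3.46].
Outside the cutoffs: 3.54.

1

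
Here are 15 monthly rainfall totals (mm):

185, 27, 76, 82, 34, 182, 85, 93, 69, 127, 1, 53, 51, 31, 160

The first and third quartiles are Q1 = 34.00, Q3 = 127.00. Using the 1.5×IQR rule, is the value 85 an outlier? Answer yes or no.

IQR = Q3 − Q1 = 127.00 − 34.00 = 93.00.
Lower fence = Q1 − 1.5·IQR = 34.00 − 139.50 = -105.50.
Upper fence = Q3 + 1.5·IQR = 127.00 + 139.50 = 266.50.
85 lies within [-105.50, 266.50].

no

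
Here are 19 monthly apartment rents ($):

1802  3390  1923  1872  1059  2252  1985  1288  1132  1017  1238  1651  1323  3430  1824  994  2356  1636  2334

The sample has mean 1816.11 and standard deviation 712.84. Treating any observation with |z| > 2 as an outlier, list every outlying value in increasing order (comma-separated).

3390, 3430

Cutoffs at x̄ ± 2s: 1816.11 ± 2·712.84 = [390.43, 3241.79].
3390: z = 2.21, |z| > 2 → outlier.
3430: z = 2.26, |z| > 2 → outlier.
Every other value lies within [390.43, 3241.79].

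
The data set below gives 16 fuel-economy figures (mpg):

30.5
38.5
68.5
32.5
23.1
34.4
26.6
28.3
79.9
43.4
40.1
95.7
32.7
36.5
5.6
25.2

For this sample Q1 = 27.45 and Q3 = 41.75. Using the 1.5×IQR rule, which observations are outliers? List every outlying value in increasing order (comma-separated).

IQR = Q3 − Q1 = 41.75 − 27.45 = 14.30.
Lower fence = Q1 − 1.5·IQR = 27.45 − 21.45 = 6.00.
Upper fence = Q3 + 1.5·IQR = 41.75 + 21.45 = 63.20.
5.6 < 6.00 → outlier.
68.5 > 63.20 → outlier.
79.9 > 63.20 → outlier.
95.7 > 63.20 → outlier.
All remaining values lie within [6.00, 63.20].

5.6, 68.5, 79.9, 95.7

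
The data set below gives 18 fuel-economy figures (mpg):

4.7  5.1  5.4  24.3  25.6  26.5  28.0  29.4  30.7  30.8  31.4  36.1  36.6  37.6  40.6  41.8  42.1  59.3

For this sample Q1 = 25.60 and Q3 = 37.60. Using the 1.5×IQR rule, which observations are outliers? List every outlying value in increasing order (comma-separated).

4.7, 5.1, 5.4, 59.3

IQR = Q3 − Q1 = 37.60 − 25.60 = 12.00.
Lower fence = Q1 − 1.5·IQR = 25.60 − 18.00 = 7.60.
Upper fence = Q3 + 1.5·IQR = 37.60 + 18.00 = 55.60.
4.7 < 7.60 → outlier.
5.1 < 7.60 → outlier.
5.4 < 7.60 → outlier.
59.3 > 55.60 → outlier.
All remaining values lie within [7.60, 55.60].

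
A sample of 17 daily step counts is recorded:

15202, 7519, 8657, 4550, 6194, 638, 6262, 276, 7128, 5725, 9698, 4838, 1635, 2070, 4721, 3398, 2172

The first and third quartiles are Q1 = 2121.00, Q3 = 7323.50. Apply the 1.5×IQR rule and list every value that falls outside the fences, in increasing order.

IQR = Q3 − Q1 = 7323.50 − 2121.00 = 5202.50.
Lower fence = Q1 − 1.5·IQR = 2121.00 − 7803.75 = -5682.75.
Upper fence = Q3 + 1.5·IQR = 7323.50 + 7803.75 = 15127.25.
15202 > 15127.25 → outlier.
All remaining values lie within [-5682.75, 15127.25].

15202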